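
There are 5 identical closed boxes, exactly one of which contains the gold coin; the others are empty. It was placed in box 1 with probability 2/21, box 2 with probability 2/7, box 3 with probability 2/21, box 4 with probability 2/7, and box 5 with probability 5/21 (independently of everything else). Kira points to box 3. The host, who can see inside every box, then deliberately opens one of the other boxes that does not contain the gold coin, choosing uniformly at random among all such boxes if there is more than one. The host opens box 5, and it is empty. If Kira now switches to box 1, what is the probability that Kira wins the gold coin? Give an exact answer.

4/31

Condition on the true location of the gold coin.
If it is in box 1 (prior 2/21): the host has 3 equally likely choices, so probability 1/3; weight (2/21)·(1/3) = 2/63.
If it is in either of boxes 2 and 4 (prior 2/7 each): the host has 3 equally likely choices, so probability 1/3; weight (2/7)·(1/3) = 2/21 each.
If it is in box 3 (prior 2/21): the host has 4 equally likely choices, so probability 1/4; weight (2/21)·(1/4) = 1/42.
If it is in box 5 (prior 5/21): the host opened box 5, so this case is ruled out; weight (5/21)·0 = 0.
The weights sum to 31/126.
So P(the gold coin in box 1 | the host opened box 5) = (2/63) / (31/126) = 4/31.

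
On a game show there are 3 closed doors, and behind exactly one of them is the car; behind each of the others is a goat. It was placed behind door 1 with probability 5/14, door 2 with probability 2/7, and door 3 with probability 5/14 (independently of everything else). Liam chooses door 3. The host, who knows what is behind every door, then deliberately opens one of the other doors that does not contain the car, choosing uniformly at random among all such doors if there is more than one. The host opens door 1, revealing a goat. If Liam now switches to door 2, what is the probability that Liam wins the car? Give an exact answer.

Apply Bayes' rule, conditioning on where the car actually is.
If it is behind door 1 (prior 5/14): the host opened door 1, so this case is ruled out; weight (5/14)·0 = 0.
If it is behind door 2 (prior 2/7): the host has no choice, probability 1; weight (2/7)·1 = 2/7.
If it is behind door 3 (prior 5/14): the host has 2 equally likely choices, so probability 1/2; weight (5/14)·(1/2) = 5/28.
The weights sum to 13/28.
So P(the car behind door 2 | the host opened door 1) = (2/7) / (13/28) = 8/13.

8/13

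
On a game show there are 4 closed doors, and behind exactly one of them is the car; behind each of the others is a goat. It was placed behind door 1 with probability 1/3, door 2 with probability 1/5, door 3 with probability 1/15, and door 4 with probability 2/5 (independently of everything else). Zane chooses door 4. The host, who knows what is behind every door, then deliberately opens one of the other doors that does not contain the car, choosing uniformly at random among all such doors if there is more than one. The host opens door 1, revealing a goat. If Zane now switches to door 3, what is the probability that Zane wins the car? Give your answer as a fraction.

Condition on the true location of the car.
If it is behind door 1 (prior 1/3): the host opened door 1, so this case is ruled out; weight (1/3)·0 = 0.
If it is behind door 2 (prior 1/5): the host has 2 equally likely choices, so probability 1/2; weight (1/5)·(1/2) = 1/10.
If it is behind door 3 (prior 1/15): the host has 2 equally likely choices, so probability 1/2; weight (1/15)·(1/2) = 1/30.
If it is behind door 4 (prior 2/5): the host has 3 equally likely choices, so probability 1/3; weight (2/5)·(1/3) = 2/15.
The weights sum to 4/15.
So P(the car behind door 3 | the host opened door 1) = (1/30) / (4/15) = 1/8.

1/8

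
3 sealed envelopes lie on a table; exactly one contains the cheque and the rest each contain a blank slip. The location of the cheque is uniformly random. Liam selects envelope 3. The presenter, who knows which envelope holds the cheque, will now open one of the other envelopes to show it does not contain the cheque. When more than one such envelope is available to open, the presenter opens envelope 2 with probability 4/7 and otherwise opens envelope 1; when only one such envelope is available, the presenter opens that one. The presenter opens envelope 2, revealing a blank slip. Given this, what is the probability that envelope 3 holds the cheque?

Consider each possible location of the cheque in turn.
If it is in envelope 1 (prior 1/3): only envelope 2 is available, probability 1; weight (1/3)·1 = 1/3.
If it is in envelope 2 (prior 1/3): the presenter opened envelope 2, so this case is ruled out; weight (1/3)·0 = 0.
If it is in envelope 3 (prior 1/3): envelope 2 is available, opened with probability 4/7; weight (1/3)·(4/7) = 4/21.
The weights sum to 11/21.
So P(the cheque in envelope 3 | the presenter opened envelope 2) = (4/21) / (11/21) = 4/11.

4/11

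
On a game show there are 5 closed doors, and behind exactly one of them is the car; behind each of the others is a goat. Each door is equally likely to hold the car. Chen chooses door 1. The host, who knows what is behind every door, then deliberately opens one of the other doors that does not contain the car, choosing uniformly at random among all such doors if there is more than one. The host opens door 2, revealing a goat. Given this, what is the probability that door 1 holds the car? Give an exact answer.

1/5

Condition on the true location of the car.
If it is behind door 1 (prior 1/5): the host has 4 equally likely choices, so probability 1/4; weight (1/5)·(1/4) = 1/20.
If it is behind door 2 (prior 1/5): the host opened door 2, so this case is ruled out; weight (1/5)·0 = 0.
If it is behind any of doors 3, 4, and 5 (prior 1/5 each): the host has 3 equally likely choices, so probability 1/3; weight (1/5)·(1/3) = 1/15 each.
The weights sum to 1/4.
So P(the car behind door 1 | the host opened door 2) = (1/20) / (1/4) = 1/5.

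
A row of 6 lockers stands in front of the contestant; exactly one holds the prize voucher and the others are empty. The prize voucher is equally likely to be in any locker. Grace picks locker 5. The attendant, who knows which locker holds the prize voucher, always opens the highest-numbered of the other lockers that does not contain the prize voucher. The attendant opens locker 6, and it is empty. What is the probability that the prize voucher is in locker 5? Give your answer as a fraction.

Consider each possible location of the prize voucher in turn.
If it is in any of lockers 1, 2, 3, 4, and 5 (prior 1/6 each): locker 6 is the highest-numbered option available, probability 1; weight (1/6)·1 = 1/6 each.
If it is in locker 6 (prior 1/6): the attendant opened locker 6, so this case is ruled out; weight (1/6)·0 = 0.
The weights sum to 5/6.
So P(the prize voucher in locker 5 | the attendant opened locker 6) = (1/6) / (5/6) = 1/5.

1/5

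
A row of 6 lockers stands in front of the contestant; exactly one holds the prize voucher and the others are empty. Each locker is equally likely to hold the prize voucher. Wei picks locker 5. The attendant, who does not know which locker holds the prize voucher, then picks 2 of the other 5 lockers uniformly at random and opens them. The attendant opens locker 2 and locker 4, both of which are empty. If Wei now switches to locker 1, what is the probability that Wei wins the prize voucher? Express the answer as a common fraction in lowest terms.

Condition on the true location of the prize voucher.
If it is in any of lockers 1, 3, 5, and 6 (prior 1/6 each): the attendant picks exactly this set with probability 1/10 regardless, and none is the prize; weight (1/6)·(1/10) = 1/60 each.
If it is in either of lockers 2 and 4 (prior 1/6 each): that locker was opened and seen not to hold the prize — ruled out; weight (1/6)·0 = 0 each.
The weights sum to 1/15.
So P(the prize voucher in locker 1 | the attendant opened locker 2 and locker 4) = (1/60) / (1/15) = 1/4.

1/4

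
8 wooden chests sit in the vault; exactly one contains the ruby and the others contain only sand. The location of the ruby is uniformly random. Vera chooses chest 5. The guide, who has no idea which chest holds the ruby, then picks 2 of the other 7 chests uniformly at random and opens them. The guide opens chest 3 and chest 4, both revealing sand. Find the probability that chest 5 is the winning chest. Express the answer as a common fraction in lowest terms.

Condition on the true location of the ruby.
If it is in any of chests 1, 2, 5, 6, 7, and 8 (prior 1/8 each): the guide picks exactly this set with probability 1/21 regardless, and none is the prize; weight (1/8)·(1/21) = 1/168 each.
If it is in either of chests 3 and 4 (prior 1/8 each): that chest was opened and seen not to hold the prize — ruled out; weight (1/8)·0 = 0 each.
The weights sum to 1/28.
So P(the ruby in chest 5 | the guide opened chest 3 and chest 4) = (1/168) / (1/28) = 1/6.

1/6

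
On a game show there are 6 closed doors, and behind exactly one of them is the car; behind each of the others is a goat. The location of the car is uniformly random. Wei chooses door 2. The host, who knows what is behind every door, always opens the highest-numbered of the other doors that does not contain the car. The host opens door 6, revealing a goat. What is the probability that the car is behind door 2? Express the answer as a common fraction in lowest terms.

Consider each possible location of the car in turn.
If it is behind any of doors 1, 2, 3, 4, and 5 (prior 1/6 each): door 6 is the highest-numbered option available, probability 1; weight (1/6)·1 = 1/6 each.
If it is behind door 6 (prior 1/6): the host opened door 6, so this case is ruled out; weight (1/6)·0 = 0.
The weights sum to 5/6.
So P(the car behind door 2 | the host opened door 6) = (1/6) / (5/6) = 1/5.

1/5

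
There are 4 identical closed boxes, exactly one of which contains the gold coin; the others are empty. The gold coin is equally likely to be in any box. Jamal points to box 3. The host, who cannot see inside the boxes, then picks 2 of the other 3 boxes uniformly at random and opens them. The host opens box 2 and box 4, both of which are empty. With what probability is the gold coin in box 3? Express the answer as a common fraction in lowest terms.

Consider each possible location of the gold coin in turn.
If it is in either of boxes 1 and 3 (prior 1/4 each): the host picks exactly this set with probability 1/3 regardless, and none is the prize; weight (1/4)·(1/3) = 1/12 each.
If it is in either of boxes 2 and 4 (prior 1/4 each): that box was opened and seen not to hold the prize — ruled out; weight (1/4)·0 = 0 each.
The weights sum to 1/6.
So P(the gold coin in box 3 | the host opened box 2 and box 4) = (1/12) / (1/6) = 1/2.

1/2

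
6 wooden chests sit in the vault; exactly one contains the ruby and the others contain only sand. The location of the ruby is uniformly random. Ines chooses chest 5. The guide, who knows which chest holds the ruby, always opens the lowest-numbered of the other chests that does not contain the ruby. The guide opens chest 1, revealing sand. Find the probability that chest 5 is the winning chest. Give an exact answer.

Apply Bayes' rule, conditioning on where the ruby actually is.
If it is in chest 1 (prior 1/6): the guide opened chest 1, so this case is ruled out; weight (1/6)·0 = 0.
If it is in any of chests 2, 3, 4, 5, and 6 (prior 1/6 each): chest 1 is the lowest-numbered option available, probability 1; weight (1/6)·1 = 1/6 each.
The weights sum to 5/6.
So P(the ruby in chest 5 | the guide opened chest 1) = (1/6) / (5/6) = 1/5.

1/5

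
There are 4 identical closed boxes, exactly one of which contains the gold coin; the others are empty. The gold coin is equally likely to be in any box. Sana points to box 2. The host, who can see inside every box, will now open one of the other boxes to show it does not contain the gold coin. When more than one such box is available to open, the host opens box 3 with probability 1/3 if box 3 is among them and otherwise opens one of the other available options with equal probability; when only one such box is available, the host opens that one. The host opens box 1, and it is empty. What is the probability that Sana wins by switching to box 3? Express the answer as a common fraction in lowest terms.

1/3

Consider each possible location of the gold coin in turn.
If it is in box 1 (prior 1/4): the host opened box 1, so this case is ruled out; weight (1/4)·0 = 0.
If it is in box 2 (prior 1/4): box 3 is available but not opened; box 1 gets probability (1 − 1/3)/2 = 1/3; weight (1/4)·(1/3) = 1/12.
If it is in box 3 (prior 1/4): box 3 holds the prize so is unavailable; the host chooses uniformly among the 2 others, probability 1/2; weight (1/4)·(1/2) = 1/8.
If it is in box 4 (prior 1/4): box 3 is available but not opened, probability 2/3; weight (1/4)·(2/3) = 1/6.
The weights sum to 3/8.
So P(the gold coin in box 3 | the host opened box 1) = (1/8) / (3/8) = 1/3.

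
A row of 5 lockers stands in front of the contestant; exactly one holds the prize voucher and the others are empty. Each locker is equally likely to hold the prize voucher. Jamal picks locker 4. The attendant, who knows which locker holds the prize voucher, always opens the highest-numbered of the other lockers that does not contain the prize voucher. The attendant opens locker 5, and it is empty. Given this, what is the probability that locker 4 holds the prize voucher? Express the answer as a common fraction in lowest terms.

1/4

Condition on the true location of the prize voucher.
If it is in any of lockers 1, 2, 3, and 4 (prior 1/5 each): locker 5 is the highest-numbered option available, probability 1; weight (1/5)·1 = 1/5 each.
If it is in locker 5 (prior 1/5): the attendant opened locker 5, so this case is ruled out; weight (1/5)·0 = 0.
The weights sum to 4/5.
So P(the prize voucher in locker 4 | the attendant opened locker 5) = (1/5) / (4/5) = 1/4.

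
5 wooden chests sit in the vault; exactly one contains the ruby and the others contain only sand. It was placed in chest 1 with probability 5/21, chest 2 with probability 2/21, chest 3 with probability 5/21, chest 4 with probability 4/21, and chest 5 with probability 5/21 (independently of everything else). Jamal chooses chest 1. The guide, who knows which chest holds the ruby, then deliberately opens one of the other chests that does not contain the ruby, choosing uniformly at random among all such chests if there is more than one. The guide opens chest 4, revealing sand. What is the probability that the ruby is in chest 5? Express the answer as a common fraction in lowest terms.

Apply Bayes' rule, conditioning on where the ruby actually is.
If it is in chest 1 (prior 5/21): the guide has 4 equally likely choices, so probability 1/4; weight (5/21)·(1/4) = 5/84.
If it is in chest 2 (prior 2/21): the guide has 3 equally likely choices, so probability 1/3; weight (2/21)·(1/3) = 2/63.
If it is in either of chests 3 and 5 (prior 5/21 each): the guide has 3 equally likely choices, so probability 1/3; weight (5/21)·(1/3) = 5/63 each.
If it is in chest 4 (prior 4/21): the guide opened chest 4, so this case is ruled out; weight (4/21)·0 = 0.
The weights sum to 1/4.
So P(the ruby in chest 5 | the guide opened chest 4) = (5/63) / (1/4) = 20/63.

20/63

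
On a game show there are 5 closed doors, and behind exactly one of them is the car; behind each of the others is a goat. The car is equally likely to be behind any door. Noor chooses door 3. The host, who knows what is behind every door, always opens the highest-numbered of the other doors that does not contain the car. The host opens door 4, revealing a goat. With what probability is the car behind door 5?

Condition on the true location of the car.
If it is behind any of doors 1, 2, and 3 (prior 1/5 each): the host would have opened door 5 instead, probability 0; weight (1/5)·0 = 0 each.
If it is behind door 4 (prior 1/5): the host opened door 4, so this case is ruled out; weight (1/5)·0 = 0.
If it is behind door 5 (prior 1/5): door 4 is the highest-numbered option available, probability 1; weight (1/5)·1 = 1/5.
The weights sum to 1/5.
So P(the car behind door 5 | the host opened door 4) = (1/5) / (1/5) = 1.

1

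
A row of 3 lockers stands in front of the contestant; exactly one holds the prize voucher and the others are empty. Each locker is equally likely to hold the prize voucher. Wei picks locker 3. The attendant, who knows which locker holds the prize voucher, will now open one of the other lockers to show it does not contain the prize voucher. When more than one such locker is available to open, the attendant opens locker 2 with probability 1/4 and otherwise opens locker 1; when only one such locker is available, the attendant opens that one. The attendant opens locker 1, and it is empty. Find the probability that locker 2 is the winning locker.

4/7

Condition on the true location of the prize voucher.
If it is in locker 1 (prior 1/3): the attendant opened locker 1, so this case is ruled out; weight (1/3)·0 = 0.
If it is in locker 2 (prior 1/3): only locker 1 is available, probability 1; weight (1/3)·1 = 1/3.
If it is in locker 3 (prior 1/3): locker 2 is available but not opened, probability 3/4; weight (1/3)·(3/4) = 1/4.
The weights sum to 7/12.
So P(the prize voucher in locker 2 | the attendant opened locker 1) = (1/3) / (7/12) = 4/7.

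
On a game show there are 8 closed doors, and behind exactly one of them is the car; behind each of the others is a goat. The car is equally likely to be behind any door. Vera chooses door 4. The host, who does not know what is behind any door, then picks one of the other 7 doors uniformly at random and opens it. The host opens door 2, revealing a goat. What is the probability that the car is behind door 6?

Consider each possible location of the car in turn.
If it is behind any of doors 1, 3, 4, 5, 6, 7, and 8 (prior 1/8 each): the host picks door 2 with probability 1/7 regardless, and it is not the prize; weight (1/8)·(1/7) = 1/56 each.
If it is behind door 2 (prior 1/8): the host opened door 2, so this case is ruled out; weight (1/8)·0 = 0.
The weights sum to 1/8.
So P(the car behind door 6 | the host opened door 2) = (1/56) / (1/8) = 1/7.

1/7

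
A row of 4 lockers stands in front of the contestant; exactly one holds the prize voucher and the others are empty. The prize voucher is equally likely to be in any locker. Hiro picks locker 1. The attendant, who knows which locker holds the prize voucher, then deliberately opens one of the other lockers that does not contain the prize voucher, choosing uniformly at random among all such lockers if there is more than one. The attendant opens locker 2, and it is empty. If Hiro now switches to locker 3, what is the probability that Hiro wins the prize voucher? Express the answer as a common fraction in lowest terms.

Condition on the true location of the prize voucher.
If it is in locker 1 (prior 1/4): the attendant has 3 equally likely choices, so probability 1/3; weight (1/4)·(1/3) = 1/12.
If it is in locker 2 (prior 1/4): the attendant opened locker 2, so this case is ruled out; weight (1/4)·0 = 0.
If it is in either of lockers 3 and 4 (prior 1/4 each): the attendant has 2 equally likely choices, so probability 1/2; weight (1/4)·(1/2) = 1/8 each.
The weights sum to 1/3.
So P(the prize voucher in locker 3 | the attendant opened locker 2) = (1/8) / (1/3) = 3/8.

3/8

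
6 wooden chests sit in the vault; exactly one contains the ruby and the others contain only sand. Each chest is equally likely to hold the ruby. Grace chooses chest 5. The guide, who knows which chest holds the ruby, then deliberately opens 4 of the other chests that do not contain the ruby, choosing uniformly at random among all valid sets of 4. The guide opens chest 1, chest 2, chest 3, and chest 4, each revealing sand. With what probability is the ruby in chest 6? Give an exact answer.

5/6

Condition on the true location of the ruby.
If it is in any of chests 1, 2, 3, and 4 (prior 1/6 each): that chest was opened and seen not to hold the prize — ruled out; weight (1/6)·0 = 0 each.
If it is in chest 5 (prior 1/6): the guide has 5 equally likely choices, so probability 1/5; weight (1/6)·(1/5) = 1/30.
If it is in chest 6 (prior 1/6): the guide has no choice, probability 1; weight (1/6)·1 = 1/6.
The weights sum to 1/5.
So P(the ruby in chest 6 | the guide opened chest 1, chest 2, chest 3, and chest 4) = (1/6) / (1/5) = 5/6.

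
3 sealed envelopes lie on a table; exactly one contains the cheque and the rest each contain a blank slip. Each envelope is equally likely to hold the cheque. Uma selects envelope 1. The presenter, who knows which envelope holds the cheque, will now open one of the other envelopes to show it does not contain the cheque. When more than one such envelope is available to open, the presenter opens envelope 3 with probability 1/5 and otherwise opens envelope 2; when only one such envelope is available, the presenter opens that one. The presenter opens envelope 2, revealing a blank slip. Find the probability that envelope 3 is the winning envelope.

5/9

Apply Bayes' rule, conditioning on where the cheque actually is.
If it is in envelope 1 (prior 1/3): envelope 3 is available but not opened, probability 4/5; weight (1/3)·(4/5) = 4/15.
If it is in envelope 2 (prior 1/3): the presenter opened envelope 2, so this case is ruled out; weight (1/3)·0 = 0.
If it is in envelope 3 (prior 1/3): only envelope 2 is available, probability 1; weight (1/3)·1 = 1/3.
The weights sum to 3/5.
So P(the cheque in envelope 3 | the presenter opened envelope 2) = (1/3) / (3/5) = 5/9.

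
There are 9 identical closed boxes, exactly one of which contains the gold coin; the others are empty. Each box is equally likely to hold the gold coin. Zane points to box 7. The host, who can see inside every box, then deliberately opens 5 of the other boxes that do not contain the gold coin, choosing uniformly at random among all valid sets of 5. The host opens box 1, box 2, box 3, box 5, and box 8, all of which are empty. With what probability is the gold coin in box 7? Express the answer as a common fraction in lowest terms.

Apply Bayes' rule, conditioning on where the gold coin actually is.
If it is in any of boxes 1, 2, 3, 5, and 8 (prior 1/9 each): that box was opened and seen not to hold the prize — ruled out; weight (1/9)·0 = 0 each.
If it is in any of boxes 4, 6, and 9 (prior 1/9 each): the host has 21 equally likely choices, so probability 1/21; weight (1/9)·(1/21) = 1/189 each.
If it is in box 7 (prior 1/9): the host has 56 equally likely choices, so probability 1/56; weight (1/9)·(1/56) = 1/504.
The weights sum to 1/56.
So P(the gold coin in box 7 | the host opened box 1, box 2, box 3, box 5, and box 8) = (1/504) / (1/56) = 1/9.

1/9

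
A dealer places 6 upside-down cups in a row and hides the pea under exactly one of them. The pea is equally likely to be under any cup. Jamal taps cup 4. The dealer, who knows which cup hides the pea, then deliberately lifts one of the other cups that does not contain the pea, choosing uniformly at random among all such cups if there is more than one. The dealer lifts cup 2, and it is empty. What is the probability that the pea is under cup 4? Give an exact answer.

Condition on the true location of the pea.
If it is under any of cups 1, 3, 5, and 6 (prior 1/6 each): the dealer has 4 equally likely choices, so probability 1/4; weight (1/6)·(1/4) = 1/24 each.
If it is under cup 2 (prior 1/6): the dealer opened cup 2, so this case is ruled out; weight (1/6)·0 = 0.
If it is under cup 4 (prior 1/6): the dealer has 5 equally likely choices, so probability 1/5; weight (1/6)·(1/5) = 1/30.
The weights sum to 1/5.
So P(the pea under cup 4 | the dealer opened cup 2) = (1/30) / (1/5) = 1/6.

1/6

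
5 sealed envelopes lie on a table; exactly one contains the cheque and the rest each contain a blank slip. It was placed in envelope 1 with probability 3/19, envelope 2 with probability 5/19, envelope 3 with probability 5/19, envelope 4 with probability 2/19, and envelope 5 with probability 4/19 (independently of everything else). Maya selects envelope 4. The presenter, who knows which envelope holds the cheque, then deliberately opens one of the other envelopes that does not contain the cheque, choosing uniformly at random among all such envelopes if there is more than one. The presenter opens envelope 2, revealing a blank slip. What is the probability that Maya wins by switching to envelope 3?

Consider each possible location of the cheque in turn.
If it is in envelope 1 (prior 3/19): the presenter has 3 equally likely choices, so probability 1/3; weight (3/19)·(1/3) = 1/19.
If it is in envelope 2 (prior 5/19): the presenter opened envelope 2, so this case is ruled out; weight (5/19)·0 = 0.
If it is in envelope 3 (prior 5/19): the presenter has 3 equally likely choices, so probability 1/3; weight (5/19)·(1/3) = 5/57.
If it is in envelope 4 (prior 2/19): the presenter has 4 equally likely choices, so probability 1/4; weight (2/19)·(1/4) = 1/38.
If it is in envelope 5 (prior 4/19): the presenter has 3 equally likely choices, so probability 1/3; weight (4/19)·(1/3) = 4/57.
The weights sum to 9/38.
So P(the cheque in envelope 3 | the presenter opened envelope 2) = (5/57) / (9/38) = 10/27.

10/27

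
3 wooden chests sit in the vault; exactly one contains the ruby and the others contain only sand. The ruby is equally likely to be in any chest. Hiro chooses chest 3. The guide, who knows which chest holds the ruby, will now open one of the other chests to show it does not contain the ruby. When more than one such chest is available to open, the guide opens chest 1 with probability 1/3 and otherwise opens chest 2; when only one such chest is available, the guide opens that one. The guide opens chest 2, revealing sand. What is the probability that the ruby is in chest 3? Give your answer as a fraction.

Consider each possible location of the ruby in turn.
If it is in chest 1 (prior 1/3): only chest 2 is available, probability 1; weight (1/3)·1 = 1/3.
If it is in chest 2 (prior 1/3): the guide opened chest 2, so this case is ruled out; weight (1/3)·0 = 0.
If it is in chest 3 (prior 1/3): chest 1 is available but not opened, probability 2/3; weight (1/3)·(2/3) = 2/9.
The weights sum to 5/9.
So P(the ruby in chest 3 | the guide opened chest 2) = (2/9) / (5/9) = 2/5.

2/5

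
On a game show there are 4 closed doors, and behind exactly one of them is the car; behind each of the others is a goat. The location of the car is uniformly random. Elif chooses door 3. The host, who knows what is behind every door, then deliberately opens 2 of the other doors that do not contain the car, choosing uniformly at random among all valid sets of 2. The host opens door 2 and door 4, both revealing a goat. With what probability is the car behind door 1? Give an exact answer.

Apply Bayes' rule, conditioning on where the car actually is.
If it is behind door 1 (prior 1/4): the host has no choice, probability 1; weight (1/4)·1 = 1/4.
If it is behind either of doors 2 and 4 (prior 1/4 each): that door was opened and seen not to hold the prize — ruled out; weight (1/4)·0 = 0 each.
If it is behind door 3 (prior 1/4): the host has 3 equally likely choices, so probability 1/3; weight (1/4)·(1/3) = 1/12.
The weights sum to 1/3.
So P(the car behind door 1 | the host opened door 2 and door 4) = (1/4) / (1/3) = 3/4.

3/4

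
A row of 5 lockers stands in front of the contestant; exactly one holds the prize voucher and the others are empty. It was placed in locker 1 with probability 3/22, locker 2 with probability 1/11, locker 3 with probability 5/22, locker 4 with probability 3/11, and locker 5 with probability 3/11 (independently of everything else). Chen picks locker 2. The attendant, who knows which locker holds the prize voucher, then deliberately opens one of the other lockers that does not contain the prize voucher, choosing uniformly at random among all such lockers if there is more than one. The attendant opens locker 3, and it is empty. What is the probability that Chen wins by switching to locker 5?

4/11

Condition on the true location of the prize voucher.
If it is in locker 1 (prior 3/22): the attendant has 3 equally likely choices, so probability 1/3; weight (3/22)·(1/3) = 1/22.
If it is in locker 2 (prior 1/11): the attendant has 4 equally likely choices, so probability 1/4; weight (1/11)·(1/4) = 1/44.
If it is in locker 3 (prior 5/22): the attendant opened locker 3, so this case is ruled out; weight (5/22)·0 = 0.
If it is in either of lockers 4 and 5 (prior 3/11 each): the attendant has 3 equally likely choices, so probability 1/3; weight (3/11)·(1/3) = 1/11 each.
The weights sum to 1/4.
So P(the prize voucher in locker 5 | the attendant opened locker 3) = (1/11) / (1/4) = 4/11.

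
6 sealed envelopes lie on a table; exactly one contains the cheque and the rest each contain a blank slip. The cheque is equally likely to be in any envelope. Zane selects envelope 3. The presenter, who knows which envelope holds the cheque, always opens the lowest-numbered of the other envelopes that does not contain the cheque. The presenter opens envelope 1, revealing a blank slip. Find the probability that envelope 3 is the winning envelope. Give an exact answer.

Condition on the true location of the cheque.
If it is in envelope 1 (prior 1/6): the presenter opened envelope 1, so this case is ruled out; weight (1/6)·0 = 0.
If it is in any of envelopes 2, 3, 4, 5, and 6 (prior 1/6 each): envelope 1 is the lowest-numbered option available, probability 1; weight (1/6)·1 = 1/6 each.
The weights sum to 5/6.
So P(the cheque in envelope 3 | the presenter opened envelope 1) = (1/6) / (5/6) = 1/5.

1/5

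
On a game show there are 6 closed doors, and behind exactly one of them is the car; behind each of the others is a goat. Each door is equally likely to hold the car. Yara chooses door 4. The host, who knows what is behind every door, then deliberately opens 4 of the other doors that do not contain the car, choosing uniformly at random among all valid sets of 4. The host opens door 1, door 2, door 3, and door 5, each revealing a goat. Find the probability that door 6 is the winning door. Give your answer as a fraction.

Consider each possible location of the car in turn.
If it is behind any of doors 1, 2, 3, and 5 (prior 1/6 each): that door was opened and seen not to hold the prize — ruled out; weight (1/6)·0 = 0 each.
If it is behind door 4 (prior 1/6): the host has 5 equally likely choices, so probability 1/5; weight (1/6)·(1/5) = 1/30.
If it is behind door 6 (prior 1/6): the host has no choice, probability 1; weight (1/6)·1 = 1/6.
The weights sum to 1/5.
So P(the car behind door 6 | the host opened door 1, door 2, door 3, and door 5) = (1/6) / (1/5) = 5/6.

5/6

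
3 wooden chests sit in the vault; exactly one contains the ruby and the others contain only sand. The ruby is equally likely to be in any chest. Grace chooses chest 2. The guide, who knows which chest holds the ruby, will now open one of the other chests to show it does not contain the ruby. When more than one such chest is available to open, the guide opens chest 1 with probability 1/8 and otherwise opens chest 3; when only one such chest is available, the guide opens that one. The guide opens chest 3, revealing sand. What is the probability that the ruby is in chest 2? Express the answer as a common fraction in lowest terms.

7/15

Consider each possible location of the ruby in turn.
If it is in chest 1 (prior 1/3): only chest 3 is available, probability 1; weight (1/3)·1 = 1/3.
If it is in chest 2 (prior 1/3): chest 1 is available but not opened, probability 7/8; weight (1/3)·(7/8) = 7/24.
If it is in chest 3 (prior 1/3): the guide opened chest 3, so this case is ruled out; weight (1/3)·0 = 0.
The weights sum to 5/8.
So P(the ruby in chest 2 | the guide opened chest 3) = (7/24) / (5/8) = 7/15.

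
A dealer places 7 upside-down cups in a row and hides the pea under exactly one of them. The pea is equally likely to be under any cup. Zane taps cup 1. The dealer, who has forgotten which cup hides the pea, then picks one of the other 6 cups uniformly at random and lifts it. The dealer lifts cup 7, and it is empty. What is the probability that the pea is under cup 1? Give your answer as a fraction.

Consider each possible location of the pea in turn.
If it is under any of cups 1, 2, 3, 4, 5, and 6 (prior 1/7 each): the dealer picks cup 7 with probability 1/6 regardless, and it is not the prize; weight (1/7)·(1/6) = 1/42 each.
If it is under cup 7 (prior 1/7): the dealer opened cup 7, so this case is ruled out; weight (1/7)·0 = 0.
The weights sum to 1/7.
So P(the pea under cup 1 | the dealer opened cup 7) = (1/42) / (1/7) = 1/6.

1/6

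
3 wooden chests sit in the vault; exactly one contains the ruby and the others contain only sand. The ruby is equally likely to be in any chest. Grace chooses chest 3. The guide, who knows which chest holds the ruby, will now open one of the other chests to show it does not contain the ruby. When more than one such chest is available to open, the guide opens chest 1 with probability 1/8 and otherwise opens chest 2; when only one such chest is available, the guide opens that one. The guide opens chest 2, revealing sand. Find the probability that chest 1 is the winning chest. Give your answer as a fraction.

8/15

Consider each possible location of the ruby in turn.
If it is in chest 1 (prior 1/3): only chest 2 is available, probability 1; weight (1/3)·1 = 1/3.
If it is in chest 2 (prior 1/3): the guide opened chest 2, so this case is ruled out; weight (1/3)·0 = 0.
If it is in chest 3 (prior 1/3): chest 1 is available but not opened, probability 7/8; weight (1/3)·(7/8) = 7/24.
The weights sum to 5/8.
So P(the ruby in chest 1 | the guide opened chest 2) = (1/3) / (5/8) = 8/15.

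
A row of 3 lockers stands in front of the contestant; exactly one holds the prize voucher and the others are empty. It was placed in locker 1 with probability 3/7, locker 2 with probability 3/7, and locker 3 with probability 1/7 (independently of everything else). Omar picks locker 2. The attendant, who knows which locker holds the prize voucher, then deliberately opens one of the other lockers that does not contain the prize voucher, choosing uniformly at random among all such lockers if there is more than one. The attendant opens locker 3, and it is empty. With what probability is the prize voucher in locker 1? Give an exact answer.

2/3

Apply Bayes' rule, conditioning on where the prize voucher actually is.
If it is in locker 1 (prior 3/7): the attendant has no choice, probability 1; weight (3/7)·1 = 3/7.
If it is in locker 2 (prior 3/7): the attendant has 2 equally likely choices, so probability 1/2; weight (3/7)·(1/2) = 3/14.
If it is in locker 3 (prior 1/7): the attendant opened locker 3, so this case is ruled out; weight (1/7)·0 = 0.
The weights sum to 9/14.
So P(the prize voucher in locker 1 | the attendant opened locker 3) = (3/7) / (9/14) = 2/3.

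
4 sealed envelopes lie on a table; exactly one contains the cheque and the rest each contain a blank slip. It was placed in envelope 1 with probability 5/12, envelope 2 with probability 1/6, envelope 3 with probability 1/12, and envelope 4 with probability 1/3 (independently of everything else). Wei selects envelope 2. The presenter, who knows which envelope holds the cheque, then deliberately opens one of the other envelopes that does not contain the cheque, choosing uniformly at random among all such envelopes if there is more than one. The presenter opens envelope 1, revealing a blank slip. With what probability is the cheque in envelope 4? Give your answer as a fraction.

Consider each possible location of the cheque in turn.
If it is in envelope 1 (prior 5/12): the presenter opened envelope 1, so this case is ruled out; weight (5/12)·0 = 0.
If it is in envelope 2 (prior 1/6): the presenter has 3 equally likely choices, so probability 1/3; weight (1/6)·(1/3) = 1/18.
If it is in envelope 3 (prior 1/12): the presenter has 2 equally likely choices, so probability 1/2; weight (1/12)·(1/2) = 1/24.
If it is in envelope 4 (prior 1/3): the presenter has 2 equally likely choices, so probability 1/2; weight (1/3)·(1/2) = 1/6.
The weights sum to 19/72.
So P(the cheque in envelope 4 | the presenter opened envelope 1) = (1/6) / (19/72) = 12/19.

12/19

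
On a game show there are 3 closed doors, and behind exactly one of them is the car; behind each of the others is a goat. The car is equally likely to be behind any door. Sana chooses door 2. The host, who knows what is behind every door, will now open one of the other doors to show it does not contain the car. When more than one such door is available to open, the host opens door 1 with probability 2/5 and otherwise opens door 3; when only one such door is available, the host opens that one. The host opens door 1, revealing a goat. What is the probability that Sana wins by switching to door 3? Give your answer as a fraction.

Condition on the true location of the car.
If it is behind door 1 (prior 1/3): the host opened door 1, so this case is ruled out; weight (1/3)·0 = 0.
If it is behind door 2 (prior 1/3): door 1 is available, opened with probability 2/5; weight (1/3)·(2/5) = 2/15.
If it is behind door 3 (prior 1/3): only door 1 is available, probability 1; weight (1/3)·1 = 1/3.
The weights sum to 7/15.
So P(the car behind door 3 | the host opened door 1) = (1/3) / (7/15) = 5/7.

5/7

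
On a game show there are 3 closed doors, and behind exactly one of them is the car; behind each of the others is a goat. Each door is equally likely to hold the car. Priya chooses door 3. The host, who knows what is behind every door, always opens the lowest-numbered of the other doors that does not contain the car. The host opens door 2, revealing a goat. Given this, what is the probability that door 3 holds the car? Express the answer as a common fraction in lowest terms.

Consider each possible location of the car in turn.
If it is behind door 1 (prior 1/3): door 2 is the lowest-numbered option available, probability 1; weight (1/3)·1 = 1/3.
If it is behind door 2 (prior 1/3): the host opened door 2, so this case is ruled out; weight (1/3)·0 = 0.
If it is behind door 3 (prior 1/3): the host would have opened door 1 instead, probability 0; weight (1/3)·0 = 0.
The weights sum to 1/3.
So P(the car behind door 3 | the host opened door 2) = 0 / (1/3) = 0.

0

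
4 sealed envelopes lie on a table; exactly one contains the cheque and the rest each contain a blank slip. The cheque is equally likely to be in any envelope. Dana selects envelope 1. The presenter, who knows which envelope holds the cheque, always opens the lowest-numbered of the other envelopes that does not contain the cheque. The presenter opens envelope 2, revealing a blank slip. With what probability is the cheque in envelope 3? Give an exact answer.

1/3

Consider each possible location of the cheque in turn.
If it is in any of envelopes 1, 3, and 4 (prior 1/4 each): envelope 2 is the lowest-numbered option available, probability 1; weight (1/4)·1 = 1/4 each.
If it is in envelope 2 (prior 1/4): the presenter opened envelope 2, so this case is ruled out; weight (1/4)·0 = 0.
The weights sum to 3/4.
So P(the cheque in envelope 3 | the presenter opened envelope 2) = (1/4) / (3/4) = 1/3.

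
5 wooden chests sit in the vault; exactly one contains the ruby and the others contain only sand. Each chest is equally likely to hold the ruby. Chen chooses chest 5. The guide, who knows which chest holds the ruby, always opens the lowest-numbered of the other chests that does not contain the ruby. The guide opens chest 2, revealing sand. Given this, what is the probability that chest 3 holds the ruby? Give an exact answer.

Condition on the true location of the ruby.
If it is in chest 1 (prior 1/5): chest 2 is the lowest-numbered option available, probability 1; weight (1/5)·1 = 1/5.
If it is in chest 2 (prior 1/5): the guide opened chest 2, so this case is ruled out; weight (1/5)·0 = 0.
If it is in any of chests 3, 4, and 5 (prior 1/5 each): the guide would have opened chest 1 instead, probability 0; weight (1/5)·0 = 0 each.
The weights sum to 1/5.
So P(the ruby in chest 3 | the guide opened chest 2) = 0 / (1/5) = 0.

0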